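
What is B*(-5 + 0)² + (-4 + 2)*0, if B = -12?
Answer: -300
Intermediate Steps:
B*(-5 + 0)² + (-4 + 2)*0 = -12*(-5 + 0)² + (-4 + 2)*0 = -12*(-5)² - 2*0 = -12*25 + 0 = -300 + 0 = -300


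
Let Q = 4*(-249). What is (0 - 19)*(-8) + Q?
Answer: -844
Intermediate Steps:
Q = -996
(0 - 19)*(-8) + Q = (0 - 19)*(-8) - 996 = -19*(-8) - 996 = 152 - 996 = -844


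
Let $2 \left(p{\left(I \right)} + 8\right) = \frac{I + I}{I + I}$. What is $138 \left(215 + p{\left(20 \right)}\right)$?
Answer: $28635$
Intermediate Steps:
$p{\left(I \right)} = - \frac{15}{2}$ ($p{\left(I \right)} = -8 + \frac{\left(I + I\right) \frac{1}{I + I}}{2} = -8 + \frac{2 I \frac{1}{2 I}}{2} = -8 + \frac{1}{2} \cdot 1 = -8 + \frac{1}{2} = - \frac{15}{2}$)
$138 \left(215 + p{\left(20 \right)}\right) = 138 \left(215 - \frac{15}{2}\right) = 138 \cdot \frac{415}{2} = 28635$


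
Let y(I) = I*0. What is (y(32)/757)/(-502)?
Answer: 0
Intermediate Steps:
y(I) = 0
(y(32)/757)/(-502) = (0/757)/(-502) = (0*(1/757))*(-1/502) = 0*(-1/502) = 0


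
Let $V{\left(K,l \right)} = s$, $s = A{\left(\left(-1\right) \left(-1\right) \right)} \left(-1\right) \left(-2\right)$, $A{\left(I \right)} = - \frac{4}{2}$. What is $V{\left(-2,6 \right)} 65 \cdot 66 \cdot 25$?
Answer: $-429000$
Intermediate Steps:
$A{\left(I \right)} = -2$ ($A{\left(I \right)} = \left(-4\right) \frac{1}{2} = -2$)
$s = -4$ ($s = \left(-2\right) \left(-1\right) \left(-2\right) = 2 \left(-2\right) = -4$)
$V{\left(K,l \right)} = -4$
$V{\left(-2,6 \right)} 65 \cdot 66 \cdot 25 = - 4 \cdot 65 \cdot 66 \cdot 25 = - 4 \cdot 4290 \cdot 25 = \left(-4\right) 107250 = -429000$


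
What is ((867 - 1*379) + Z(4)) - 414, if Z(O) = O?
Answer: 78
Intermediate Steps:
((867 - 1*379) + Z(4)) - 414 = ((867 - 1*379) + 4) - 414 = ((867 - 379) + 4) - 414 = (488 + 4) - 414 = 492 - 414 = 78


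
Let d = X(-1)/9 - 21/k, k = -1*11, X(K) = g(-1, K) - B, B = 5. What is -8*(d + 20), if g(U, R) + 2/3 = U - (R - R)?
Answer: -50296/297 ≈ -169.35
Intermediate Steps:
g(U, R) = -⅔ + U (g(U, R) = -⅔ + (U - (R - R)) = -⅔ + (U - 1*0) = -⅔ + (U + 0) = -⅔ + U)
X(K) = -20/3 (X(K) = (-⅔ - 1) - 1*5 = -5/3 - 5 = -20/3)
k = -11
d = 347/297 (d = -20/3/9 - 21/(-11) = -20/3*⅑ - 21*(-1/11) = -20/27 + 21/11 = 347/297 ≈ 1.1684)
-8*(d + 20) = -8*(347/297 + 20) = -8*6287/297 = -50296/297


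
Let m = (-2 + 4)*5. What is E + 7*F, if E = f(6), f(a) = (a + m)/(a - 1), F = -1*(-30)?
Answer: 1066/5 ≈ 213.20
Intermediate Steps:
m = 10 (m = 2*5 = 10)
F = 30
f(a) = (10 + a)/(-1 + a) (f(a) = (a + 10)/(a - 1) = (10 + a)/(-1 + a))
E = 16/5 (E = (10 + 6)/(-1 + 6) = 16/5 ≈ 3.2000)
E + 7*F = 16/5 + 7*30 = 16/5 + 210 = 1066/5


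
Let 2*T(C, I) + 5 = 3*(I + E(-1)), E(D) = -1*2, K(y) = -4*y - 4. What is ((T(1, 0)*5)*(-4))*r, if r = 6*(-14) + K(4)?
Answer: -11440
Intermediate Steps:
K(y) = -4 - 4*y
E(D) = -2
T(C, I) = -11/2 + 3*I/2 (T(C, I) = -5/2 + (3*(I - 2))/2 = -5/2 + (3*(-2 + I))/2 = -5/2 + (-6 + 3*I)/2 = -5/2 + (-3 + 3*I/2) = -11/2 + 3*I/2)
r = -104 (r = 6*(-14) + (-4 - 4*4) = -84 + (-4 - 16) = -84 - 20 = -104)
((T(1, 0)*5)*(-4))*r = (((-11/2 + (3/2)*0)*5)*(-4))*(-104) = (((-11/2 + 0)*5)*(-4))*(-104) = (-11/2*5*(-4))*(-104) = -55/2*(-4)*(-104) = 110*(-104) = -11440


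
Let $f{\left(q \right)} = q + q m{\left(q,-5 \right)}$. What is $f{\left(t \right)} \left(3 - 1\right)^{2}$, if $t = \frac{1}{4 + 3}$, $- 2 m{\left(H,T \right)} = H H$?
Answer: $\frac{194}{343} \approx 0.5656$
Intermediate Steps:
$m{\left(H,T \right)} = - \frac{H^{2}}{2}$ ($m{\left(H,T \right)} = - \frac{H H}{2} = - \frac{H^{2}}{2}$)
$t = \frac{1}{7} \approx 0.14286$
$f{\left(q \right)} = q - \frac{q^{3}}{2}$ ($f{\left(q \right)} = q + q \left(- \frac{q^{2}}{2}\right) = q - \frac{q^{3}}{2}$)
$f{\left(t \right)} \left(3 - 1\right)^{2} = \left(\frac{1}{7} - \frac{1}{2 \cdot 343}\right) \left(3 - 1\right)^{2} = \left(\frac{1}{7} - \frac{1}{686}\right) 2^{2} = \left(\frac{1}{7} - \frac{1}{686}\right) 4 = \frac{97}{686} \cdot 4 = \frac{194}{343}$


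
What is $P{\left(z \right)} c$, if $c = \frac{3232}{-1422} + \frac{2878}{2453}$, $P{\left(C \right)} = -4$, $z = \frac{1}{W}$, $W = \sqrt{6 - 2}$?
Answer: $\frac{7671160}{1744083} \approx 4.3984$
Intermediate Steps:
$W = 2$ ($W = \sqrt{4} = 2$)
$z = \frac{1}{2} \approx 0.5$
$c = - \frac{1917790}{1744083}$ ($c = 3232 \left(- \frac{1}{1422}\right) + 2878 \cdot \frac{1}{2453} = - \frac{1616}{711} + \frac{2878}{2453} = - \frac{1917790}{1744083} \approx -1.0996$)
$P{\left(z \right)} c = \left(-4\right) \left(- \frac{1917790}{1744083}\right) = \frac{7671160}{1744083}$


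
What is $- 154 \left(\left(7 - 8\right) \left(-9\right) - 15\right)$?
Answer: $924$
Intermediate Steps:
$- 154 \left(\left(7 - 8\right) \left(-9\right) - 15\right) = - 154 \left(\left(-1\right) \left(-9\right) - 15\right) = - 154 \left(9 - 15\right) = \left(-154\right) \left(-6\right) = 924$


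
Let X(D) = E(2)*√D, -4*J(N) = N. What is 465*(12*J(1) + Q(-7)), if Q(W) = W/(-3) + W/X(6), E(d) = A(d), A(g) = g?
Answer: -310 - 1085*√6/4 ≈ -974.42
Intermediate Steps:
E(d) = d
J(N) = -N/4
X(D) = 2*√D
Q(W) = -W/3 + W*√6/12 (Q(W) = W/(-3) + W/((2*√6)) = W*(-⅓) + W*(√6/12) = -W/3 + W*√6/12)
465*(12*J(1) + Q(-7)) = 465*(12*(-¼*1) + (1/12)*(-7)*(-4 + √6)) = 465*(12*(-¼) + (7/3 - 7*√6/12)) = 465*(-3 + (7/3 - 7*√6/12)) = 465*(-⅔ - 7*√6/12) = -310 - 1085*√6/4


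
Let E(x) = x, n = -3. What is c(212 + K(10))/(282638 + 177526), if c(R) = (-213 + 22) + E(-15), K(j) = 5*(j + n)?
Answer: -103/230082 ≈ -0.00044767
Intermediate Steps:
K(j) = -15 + 5*j (K(j) = 5*(j - 3) = 5*(-3 + j) = -15 + 5*j)
c(R) = -206 (c(R) = (-213 + 22) - 15 = -191 - 15 = -206)
c(212 + K(10))/(282638 + 177526) = -206/(282638 + 177526) = -206/460164 = -206*1/460164 = -103/230082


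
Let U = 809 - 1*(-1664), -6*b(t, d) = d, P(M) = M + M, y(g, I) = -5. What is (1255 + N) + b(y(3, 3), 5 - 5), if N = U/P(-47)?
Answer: 115497/94 ≈ 1228.7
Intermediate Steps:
P(M) = 2*M
b(t, d) = -d/6
U = 2473 (U = 809 + 1664 = 2473)
N = -2473/94 (N = 2473/((2*(-47))) = 2473/(-94) = 2473*(-1/94) = -2473/94 ≈ -26.309)
(1255 + N) + b(y(3, 3), 5 - 5) = (1255 - 2473/94) - (5 - 5)/6 = 115497/94 - ⅙*0 = 115497/94 + 0 = 115497/94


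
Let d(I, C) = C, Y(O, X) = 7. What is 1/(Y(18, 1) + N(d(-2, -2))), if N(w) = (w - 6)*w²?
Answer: -1/25 ≈ -0.040000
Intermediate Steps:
N(w) = w²*(-6 + w) (N(w) = (-6 + w)*w² = w²*(-6 + w))
1/(Y(18, 1) + N(d(-2, -2))) = 1/(7 + (-2)²*(-6 - 2)) = 1/(7 + 4*(-8)) = 1/(7 - 32) = 1/(-25) = -1/25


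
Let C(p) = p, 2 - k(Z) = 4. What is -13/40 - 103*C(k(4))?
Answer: 8227/40 ≈ 205.68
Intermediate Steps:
k(Z) = -2 (k(Z) = 2 - 1*4 = 2 - 4 = -2)
-13/40 - 103*C(k(4)) = -13/40 - 103*(-2) = -13*1/40 + 206 = -13/40 + 206 = 8227/40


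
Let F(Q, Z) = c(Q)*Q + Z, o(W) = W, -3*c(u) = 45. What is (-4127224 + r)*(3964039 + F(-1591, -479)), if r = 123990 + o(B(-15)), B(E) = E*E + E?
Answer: -15961757973200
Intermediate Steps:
B(E) = E + E² (B(E) = E² + E = E + E²)
c(u) = -15 (c(u) = -⅓*45 = -15)
F(Q, Z) = Z - 15*Q (F(Q, Z) = -15*Q + Z = Z - 15*Q)
r = 124200 (r = 123990 - 15*(1 - 15) = 123990 - 15*(-14) = 123990 + 210 = 124200)
(-4127224 + r)*(3964039 + F(-1591, -479)) = (-4127224 + 124200)*(3964039 + (-479 - 15*(-1591))) = -4003024*(3964039 + (-479 + 23865)) = -4003024*(3964039 + 23386) = -4003024*3987425 = -15961757973200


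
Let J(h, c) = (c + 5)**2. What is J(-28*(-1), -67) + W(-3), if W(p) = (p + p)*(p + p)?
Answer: 3880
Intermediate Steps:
J(h, c) = (5 + c)**2
W(p) = 4*p**2 (W(p) = (2*p)*(2*p) = 4*p**2)
J(-28*(-1), -67) + W(-3) = (5 - 67)**2 + 4*(-3)**2 = (-62)**2 + 4*9 = 3844 + 36 = 3880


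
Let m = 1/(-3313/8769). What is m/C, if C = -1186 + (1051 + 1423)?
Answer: -8769/4267144 ≈ -0.0020550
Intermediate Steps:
C = 1288 (C = -1186 + 2474 = 1288)
m = -8769/3313 (m = 1/(-3313*1/8769) = 1/(-3313/8769) = -8769/3313 ≈ -2.6468)
m/C = -8769/3313/1288 = -8769/3313*1/1288 = -8769/4267144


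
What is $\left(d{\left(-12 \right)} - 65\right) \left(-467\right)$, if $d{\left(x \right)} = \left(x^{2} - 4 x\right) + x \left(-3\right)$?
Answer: $-76121$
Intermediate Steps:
$d{\left(x \right)} = x^{2} - 7 x$ ($d{\left(x \right)} = \left(x^{2} - 4 x\right) - 3 x = x^{2} - 7 x$)
$\left(d{\left(-12 \right)} - 65\right) \left(-467\right) = \left(- 12 \left(-7 - 12\right) - 65\right) \left(-467\right) = \left(\left(-12\right) \left(-19\right) - 65\right) \left(-467\right) = \left(228 - 65\right) \left(-467\right) = 163 \left(-467\right) = -76121$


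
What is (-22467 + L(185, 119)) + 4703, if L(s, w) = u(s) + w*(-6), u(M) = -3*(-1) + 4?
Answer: -18471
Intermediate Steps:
u(M) = 7 (u(M) = 3 + 4 = 7)
L(s, w) = 7 - 6*w (L(s, w) = 7 + w*(-6) = 7 - 6*w)
(-22467 + L(185, 119)) + 4703 = (-22467 + (7 - 6*119)) + 4703 = (-22467 + (7 - 714)) + 4703 = (-22467 - 707) + 4703 = -23174 + 4703 = -18471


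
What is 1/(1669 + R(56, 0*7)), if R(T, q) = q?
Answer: 1/1669 ≈ 0.00059916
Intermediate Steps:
1/(1669 + R(56, 0*7)) = 1/(1669 + 0*7) = 1/(1669 + 0) = 1/1669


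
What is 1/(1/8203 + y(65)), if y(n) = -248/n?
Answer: -41015/156483 ≈ -0.26210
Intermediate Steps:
1/(1/8203 + y(65)) = 1/(1/8203 - 248/65) = 1/(-156483/41015) = -41015/156483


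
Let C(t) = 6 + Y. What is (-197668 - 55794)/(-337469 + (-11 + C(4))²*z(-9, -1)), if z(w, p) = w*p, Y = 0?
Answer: 126731/168622 ≈ 0.75157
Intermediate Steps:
C(t) = 6 (C(t) = 6 + 0 = 6)
z(w, p) = p*w
(-197668 - 55794)/(-337469 + (-11 + C(4))²*z(-9, -1)) = (-197668 - 55794)/(-337469 + (-11 + 6)²*(-1*(-9))) = -253462/(-337469 + (-5)²*9) = -253462/(-337469 + 25*9) = -253462/(-337469 + 225) = -253462/(-337244) = -253462*(-1/337244) = 126731/168622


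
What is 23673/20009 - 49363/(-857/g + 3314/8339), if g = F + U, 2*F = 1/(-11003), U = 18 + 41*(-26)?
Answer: -189946224263896795325/4675999470977956 ≈ -40622.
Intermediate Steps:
U = -1048 (U = 18 - 1066 = -1048)
F = -1/22006 (F = (½)/(-11003) = (½)*(-1/11003) = -1/22006 ≈ -4.5442e-5)
g = -23062289/22006 (g = -1/22006 - 1048 = -23062289/22006 ≈ -1048.0)
23673/20009 - 49363/(-857/g + 3314/8339) = 23673/20009 - 49363/(-857/(-23062289/22006) + 3314/8339) = 23673*(1/20009) - 49363/(-857*(-22006/23062289) + 3314*(1/8339)) = 23673/20009 - 49363/(18859142/23062289 + 3314/8339) = 23673/20009 - 49363/233694810884/192316427971 = 23673/20009 - 49363*192316427971/233694810884 = 23673/20009 - 9493315833932473/233694810884 = -189946224263896795325/4675999470977956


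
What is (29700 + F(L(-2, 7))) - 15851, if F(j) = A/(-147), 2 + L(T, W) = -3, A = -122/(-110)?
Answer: 111969104/8085 ≈ 13849.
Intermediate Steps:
A = 61/55 (A = -122*(-1/110) = 61/55 ≈ 1.1091)
L(T, W) = -5 (L(T, W) = -2 - 3 = -5)
F(j) = -61/8085 (F(j) = (61/55)/(-147) = (61/55)*(-1/147) = -61/8085)
(29700 + F(L(-2, 7))) - 15851 = (29700 - 61/8085) - 15851 = 240124439/8085 - 15851 = 111969104/8085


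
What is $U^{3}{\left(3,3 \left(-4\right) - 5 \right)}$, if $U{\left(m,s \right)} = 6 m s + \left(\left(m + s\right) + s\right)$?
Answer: $-38272753$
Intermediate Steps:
$U{\left(m,s \right)} = m + 2 s + 6 m s$ ($U{\left(m,s \right)} = 6 m s + \left(m + 2 s\right) = m + 2 s + 6 m s$)
$U^{3}{\left(3,3 \left(-4\right) - 5 \right)} = \left(3 + 2 \left(3 \left(-4\right) - 5\right) + 6 \cdot 3 \left(3 \left(-4\right) - 5\right)\right)^{3} = \left(3 + 2 \left(-12 - 5\right) + 6 \cdot 3 \left(-12 - 5\right)\right)^{3} = \left(3 + 2 \left(-17\right) + 6 \cdot 3 \left(-17\right)\right)^{3} = \left(3 - 34 - 306\right)^{3} = \left(-337\right)^{3} = -38272753$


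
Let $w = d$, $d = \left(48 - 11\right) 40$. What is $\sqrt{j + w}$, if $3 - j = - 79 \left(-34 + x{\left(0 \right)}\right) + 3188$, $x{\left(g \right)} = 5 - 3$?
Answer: $i \sqrt{4233} \approx 65.062 i$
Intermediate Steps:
$x{\left(g \right)} = 2$
$d = 1480$ ($d = 37 \cdot 40 = 1480$)
$w = 1480$
$j = -5713$ ($j = 3 - \left(- 79 \left(-34 + 2\right) + 3188\right) = 3 - \left(\left(-79\right) \left(-32\right) + 3188\right) = 3 - \left(2528 + 3188\right) = 3 - 5716 = -5713$)
$\sqrt{j + w} = \sqrt{-5713 + 1480} = \sqrt{-4233} = i \sqrt{4233}$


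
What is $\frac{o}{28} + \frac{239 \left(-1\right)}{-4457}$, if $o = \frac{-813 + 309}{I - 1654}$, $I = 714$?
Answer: $\frac{152443}{2094790} \approx 0.072773$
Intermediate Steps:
$o = \frac{126}{235}$ ($o = \frac{-813 + 309}{714 - 1654} = - \frac{504}{-940} = \left(-504\right) \left(- \frac{1}{940}\right) = \frac{126}{235} \approx 0.53617$)
$\frac{o}{28} + \frac{239 \left(-1\right)}{-4457} = \frac{126}{235 \cdot 28} + \frac{239 \left(-1\right)}{-4457} = \frac{126}{235} \cdot \frac{1}{28} - - \frac{239}{4457} = \frac{9}{470} + \frac{239}{4457} = \frac{152443}{2094790}$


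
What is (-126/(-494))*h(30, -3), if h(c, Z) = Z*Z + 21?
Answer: 1890/247 ≈ 7.6518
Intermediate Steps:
h(c, Z) = 21 + Z**2 (h(c, Z) = Z**2 + 21 = 21 + Z**2)
(-126/(-494))*h(30, -3) = (-126/(-494))*(21 + (-3)**2) = (-126*(-1/494))*(21 + 9) = (63/247)*30 = 1890/247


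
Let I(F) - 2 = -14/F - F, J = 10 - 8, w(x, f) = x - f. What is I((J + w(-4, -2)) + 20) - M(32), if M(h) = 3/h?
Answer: -3007/160 ≈ -18.794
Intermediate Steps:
J = 2
I(F) = 2 - F - 14/F (I(F) = 2 + (-14/F - F) = 2 + (-F - 14/F) = 2 - F - 14/F)
I((J + w(-4, -2)) + 20) - M(32) = (2 - ((2 + (-4 - 1*(-2))) + 20) - 14/((2 + (-4 - 1*(-2))) + 20)) - 3/32 = (2 - ((2 + (-4 + 2)) + 20) - 14/((2 + (-4 + 2)) + 20)) - 3/32 = (2 - ((2 - 2) + 20) - 14/((2 - 2) + 20)) - 1*3/32 = (2 - (0 + 20) - 14/(0 + 20)) - 3/32 = (2 - 1*20 - 14/20) - 3/32 = (2 - 20 - 14*1/20) - 3/32 = (2 - 20 - 7/10) - 3/32 = -187/10 - 3/32 = -3007/160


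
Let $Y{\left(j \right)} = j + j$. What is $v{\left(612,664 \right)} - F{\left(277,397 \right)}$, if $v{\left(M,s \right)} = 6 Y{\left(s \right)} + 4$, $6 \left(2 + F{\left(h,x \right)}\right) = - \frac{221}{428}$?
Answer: $\frac{20477453}{2568} \approx 7974.1$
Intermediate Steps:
$F{\left(h,x \right)} = - \frac{5357}{2568}$ ($F{\left(h,x \right)} = -2 + \frac{\left(-221\right) \frac{1}{428}}{6} = -2 + \frac{1}{6} \left(- \frac{221}{428}\right) = -2 - \frac{221}{2568} = - \frac{5357}{2568}$)
$Y{\left(j \right)} = 2 j$
$v{\left(M,s \right)} = 4 + 12 s$ ($v{\left(M,s \right)} = 6 \cdot 2 s + 4 = 12 s + 4 = 4 + 12 s$)
$v{\left(612,664 \right)} - F{\left(277,397 \right)} = \left(4 + 12 \cdot 664\right) - - \frac{5357}{2568} = \left(4 + 7968\right) + \frac{5357}{2568} = 7972 + \frac{5357}{2568} = \frac{20477453}{2568}$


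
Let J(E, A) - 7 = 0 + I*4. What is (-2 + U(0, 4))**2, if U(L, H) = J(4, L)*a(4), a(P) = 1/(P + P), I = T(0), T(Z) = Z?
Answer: 81/64 ≈ 1.2656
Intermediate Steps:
I = 0
J(E, A) = 7 (J(E, A) = 7 + (0 + 0*4) = 7 + (0 + 0) = 7 + 0 = 7)
a(P) = 1/(2*P)
U(L, H) = 7/8 (U(L, H) = 7*((1/2)/4) = 7*((1/2)*(1/4)) = 7*(1/8) = 7/8)
(-2 + U(0, 4))**2 = (-2 + 7/8)**2 = (-9/8)**2 = 81/64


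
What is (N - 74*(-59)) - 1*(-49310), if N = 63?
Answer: 53739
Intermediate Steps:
(N - 74*(-59)) - 1*(-49310) = (63 - 74*(-59)) - 1*(-49310) = (63 + 4366) + 49310 = 4429 + 49310 = 53739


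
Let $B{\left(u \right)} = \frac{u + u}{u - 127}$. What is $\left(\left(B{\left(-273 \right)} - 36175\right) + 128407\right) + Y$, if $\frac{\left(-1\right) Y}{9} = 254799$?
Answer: $- \frac{440191527}{200} \approx -2.201 \cdot 10^{6}$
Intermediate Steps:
$Y = -2293191$ ($Y = \left(-9\right) 254799 = -2293191$)
$B{\left(u \right)} = \frac{2 u}{-127 + u}$
$\left(\left(B{\left(-273 \right)} - 36175\right) + 128407\right) + Y = \left(\left(2 \left(-273\right) \frac{1}{-127 - 273} - 36175\right) + 128407\right) - 2293191 = \left(\left(2 \left(-273\right) \frac{1}{-400} - 36175\right) + 128407\right) - 2293191 = \left(\left(2 \left(-273\right) \left(- \frac{1}{400}\right) - 36175\right) + 128407\right) - 2293191 = \left(\left(\frac{273}{200} - 36175\right) + 128407\right) - 2293191 = \left(- \frac{7234727}{200} + 128407\right) - 2293191 = \frac{18446673}{200} - 2293191 = - \frac{440191527}{200}$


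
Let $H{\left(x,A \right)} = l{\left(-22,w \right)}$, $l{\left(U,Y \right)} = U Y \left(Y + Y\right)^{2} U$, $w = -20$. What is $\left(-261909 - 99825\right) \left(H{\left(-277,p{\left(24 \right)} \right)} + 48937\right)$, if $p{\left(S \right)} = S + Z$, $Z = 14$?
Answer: $5584834015242$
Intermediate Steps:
$l{\left(U,Y \right)} = 4 U^{2} Y^{3}$ ($l{\left(U,Y \right)} = U Y \left(2 Y\right)^{2} U = U Y 4 Y^{2} U = 4 U Y^{3} U = 4 U^{2} Y^{3}$)
$p{\left(S \right)} = 14 + S$ ($p{\left(S \right)} = S + 14 = 14 + S$)
$H{\left(x,A \right)} = -15488000$ ($H{\left(x,A \right)} = 4 \left(-22\right)^{2} \left(-20\right)^{3} = 4 \cdot 484 \left(-8000\right) = -15488000$)
$\left(-261909 - 99825\right) \left(H{\left(-277,p{\left(24 \right)} \right)} + 48937\right) = \left(-261909 - 99825\right) \left(-15488000 + 48937\right) = \left(-361734\right) \left(-15439063\right) = 5584834015242$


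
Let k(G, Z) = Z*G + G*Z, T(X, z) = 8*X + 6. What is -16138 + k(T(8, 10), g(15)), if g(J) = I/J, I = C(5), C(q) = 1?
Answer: -48386/3 ≈ -16129.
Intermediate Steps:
I = 1
T(X, z) = 6 + 8*X
g(J) = 1/J
k(G, Z) = 2*G*Z (k(G, Z) = G*Z + G*Z = 2*G*Z)
-16138 + k(T(8, 10), g(15)) = -16138 + 2*(6 + 8*8)/15 = -16138 + 2*(6 + 64)*(1/15) = -16138 + 2*70*(1/15) = -16138 + 28/3 = -48386/3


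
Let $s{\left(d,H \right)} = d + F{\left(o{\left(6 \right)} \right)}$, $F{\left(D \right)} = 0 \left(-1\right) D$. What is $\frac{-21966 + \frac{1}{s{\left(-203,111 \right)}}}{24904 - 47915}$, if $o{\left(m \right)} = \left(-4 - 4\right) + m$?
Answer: $\frac{4459099}{4671233} \approx 0.95459$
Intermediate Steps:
$o{\left(m \right)} = -8 + m$
$F{\left(D \right)} = 0$ ($F{\left(D \right)} = 0 D = 0$)
$s{\left(d,H \right)} = d$ ($s{\left(d,H \right)} = d + 0 = d$)
$\frac{-21966 + \frac{1}{s{\left(-203,111 \right)}}}{24904 - 47915} = \frac{-21966 + \frac{1}{-203}}{24904 - 47915} = \frac{-21966 - \frac{1}{203}}{-23011} = \left(- \frac{4459099}{203}\right) \left(- \frac{1}{23011}\right) = \frac{4459099}{4671233}$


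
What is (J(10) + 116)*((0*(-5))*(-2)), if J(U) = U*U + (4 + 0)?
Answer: 0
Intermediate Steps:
J(U) = 4 + U² (J(U) = U² + 4 = 4 + U²)
(J(10) + 116)*((0*(-5))*(-2)) = ((4 + 10²) + 116)*((0*(-5))*(-2)) = ((4 + 100) + 116)*(0*(-2)) = (104 + 116)*0 = 220*0 = 0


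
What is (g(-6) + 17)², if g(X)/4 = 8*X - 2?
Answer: 33489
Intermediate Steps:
g(X) = -8 + 32*X (g(X) = 4*(8*X - 2) = 4*(-2 + 8*X) = -8 + 32*X)
(g(-6) + 17)² = ((-8 + 32*(-6)) + 17)² = ((-8 - 192) + 17)² = (-200 + 17)² = (-183)² = 33489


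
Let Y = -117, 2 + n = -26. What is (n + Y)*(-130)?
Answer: 18850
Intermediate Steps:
n = -28 (n = -2 - 26 = -28)
(n + Y)*(-130) = (-28 - 117)*(-130) = -145*(-130) = 18850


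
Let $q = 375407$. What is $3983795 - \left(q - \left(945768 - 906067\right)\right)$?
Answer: $3648089$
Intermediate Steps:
$3983795 - \left(q - \left(945768 - 906067\right)\right) = 3983795 - \left(375407 - \left(945768 - 906067\right)\right) = 3983795 - \left(375407 - 39701\right) = 3983795 - 335706 = 3648089$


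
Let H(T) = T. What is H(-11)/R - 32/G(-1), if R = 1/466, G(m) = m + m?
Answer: -5110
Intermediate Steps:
G(m) = 2*m
R = 1/466 ≈ 0.0021459
H(-11)/R - 32/G(-1) = -11/1/466 - 32/(2*(-1)) = -11*466 - 32/(-2) = -5126 - 32*(-1/2) = -5126 + 16 = -5110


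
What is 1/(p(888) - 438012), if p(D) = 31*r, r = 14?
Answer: -1/437578 ≈ -2.2853e-6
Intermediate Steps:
p(D) = 434 (p(D) = 31*14 = 434)
1/(p(888) - 438012) = 1/(434 - 438012) = 1/(-437578) = -1/437578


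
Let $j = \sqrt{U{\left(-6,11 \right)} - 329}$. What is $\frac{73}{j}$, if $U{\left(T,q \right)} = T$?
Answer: $- \frac{73 i \sqrt{335}}{335} \approx - 3.9884 i$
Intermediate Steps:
$j = i \sqrt{335}$ ($j = \sqrt{-6 - 329} = \sqrt{-335} = i \sqrt{335} \approx 18.303 i$)
$\frac{73}{j} = \frac{73}{i \sqrt{335}} = 73 \left(- \frac{i \sqrt{335}}{335}\right) = - \frac{73 i \sqrt{335}}{335}$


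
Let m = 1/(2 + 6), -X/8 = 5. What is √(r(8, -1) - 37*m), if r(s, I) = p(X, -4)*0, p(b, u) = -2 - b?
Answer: I*√74/4 ≈ 2.1506*I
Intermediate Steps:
X = -40 (X = -8*5 = -40)
m = ⅛ (m = 1/8 = ⅛ ≈ 0.12500)
r(s, I) = 0 (r(s, I) = (-2 - 1*(-40))*0 = (-2 + 40)*0 = 38*0 = 0)
√(r(8, -1) - 37*m) = √(0 - 37*⅛) = √(0 - 37/8) = √(-37/8) = I*√74/4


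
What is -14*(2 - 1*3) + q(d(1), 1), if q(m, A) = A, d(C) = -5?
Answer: 15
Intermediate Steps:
-14*(2 - 1*3) + q(d(1), 1) = -14*(2 - 1*3) + 1 = -14*(2 - 3) + 1 = -14*(-1) + 1 = 14 + 1 = 15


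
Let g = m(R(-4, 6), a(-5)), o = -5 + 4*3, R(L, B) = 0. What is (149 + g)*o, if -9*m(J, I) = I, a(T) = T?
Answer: 9422/9 ≈ 1046.9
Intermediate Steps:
m(J, I) = -I/9
o = 7 (o = -5 + 12 = 7)
g = 5/9 (g = -⅑*(-5) = 5/9 ≈ 0.55556)
(149 + g)*o = (149 + 5/9)*7 = (1346/9)*7 = 9422/9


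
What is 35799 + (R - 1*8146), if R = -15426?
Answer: 12227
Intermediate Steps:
35799 + (R - 1*8146) = 35799 + (-15426 - 1*8146) = 35799 + (-15426 - 8146) = 35799 - 23572 = 12227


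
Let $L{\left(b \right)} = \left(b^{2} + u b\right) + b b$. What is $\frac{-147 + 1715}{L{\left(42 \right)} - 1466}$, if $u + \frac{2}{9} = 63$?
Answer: $\frac{294}{881} \approx 0.33371$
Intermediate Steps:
$u = \frac{565}{9}$ ($u = - \frac{2}{9} + 63 = \frac{565}{9} \approx 62.778$)
$L{\left(b \right)} = 2 b^{2} + \frac{565 b}{9}$ ($L{\left(b \right)} = \left(b^{2} + \frac{565 b}{9}\right) + b b = \left(b^{2} + \frac{565 b}{9}\right) + b^{2} = 2 b^{2} + \frac{565 b}{9}$)
$\frac{-147 + 1715}{L{\left(42 \right)} - 1466} = \frac{-147 + 1715}{\frac{1}{9} \cdot 42 \left(565 + 18 \cdot 42\right) - 1466} = \frac{1568}{\frac{1}{9} \cdot 42 \left(565 + 756\right) - 1466} = \frac{1568}{\frac{1}{9} \cdot 42 \cdot 1321 - 1466} = \frac{1568}{\frac{18494}{3} - 1466} = \frac{1568}{\frac{14096}{3}} = 1568 \cdot \frac{3}{14096} = \frac{294}{881}$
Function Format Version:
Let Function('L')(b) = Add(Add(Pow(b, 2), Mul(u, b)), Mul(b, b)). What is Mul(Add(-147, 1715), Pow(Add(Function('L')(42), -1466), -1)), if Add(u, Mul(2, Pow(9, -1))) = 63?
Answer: Rational(294, 881) ≈ 0.33371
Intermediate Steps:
u = Rational(565, 9) (u = Add(Rational(-2, 9), 63) = Rational(565, 9) ≈ 62.778)
Function('L')(b) = Add(Mul(2, Pow(b, 2)), Mul(Rational(565, 9), b)) (Function('L')(b) = Add(Add(Pow(b, 2), Mul(Rational(565, 9), b)), Mul(b, b)) = Add(Add(Pow(b, 2), Mul(Rational(565, 9), b)), Pow(b, 2)) = Add(Mul(2, Pow(b, 2)), Mul(Rational(565, 9), b)))
Mul(Add(-147, 1715), Pow(Add(Function('L')(42), -1466), -1)) = Mul(Add(-147, 1715), Pow(Add(Mul(Rational(1, 9), 42, Add(565, Mul(18, 42))), -1466), -1)) = Mul(1568, Pow(Add(Mul(Rational(1, 9), 42, Add(565, 756)), -1466), -1)) = Mul(1568, Pow(Add(Mul(Rational(1, 9), 42, 1321), -1466), -1)) = Mul(1568, Pow(Add(Rational(18494, 3), -1466), -1)) = Mul(1568, Pow(Rational(14096, 3), -1)) = Mul(1568, Rational(3, 14096)) = Rational(294, 881)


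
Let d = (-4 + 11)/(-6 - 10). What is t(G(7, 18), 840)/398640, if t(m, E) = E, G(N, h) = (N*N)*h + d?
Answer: 7/3322 ≈ 0.0021072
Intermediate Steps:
d = -7/16 (d = 7/(-16) = 7*(-1/16) = -7/16 ≈ -0.43750)
G(N, h) = -7/16 + h*N² (G(N, h) = (N*N)*h - 7/16 = N²*h - 7/16 = h*N² - 7/16 = -7/16 + h*N²)
t(G(7, 18), 840)/398640 = 840/398640 = 840*(1/398640) = 7/3322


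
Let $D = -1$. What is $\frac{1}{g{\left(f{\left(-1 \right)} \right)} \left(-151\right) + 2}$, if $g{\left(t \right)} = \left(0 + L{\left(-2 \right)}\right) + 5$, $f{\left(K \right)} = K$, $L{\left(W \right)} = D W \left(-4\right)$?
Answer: $\frac{1}{455} \approx 0.0021978$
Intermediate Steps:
$L{\left(W \right)} = 4 W$ ($L{\left(W \right)} = - W \left(-4\right) = 4 W$)
$g{\left(t \right)} = -3$ ($g{\left(t \right)} = \left(0 + 4 \left(-2\right)\right) + 5 = \left(0 - 8\right) + 5 = -8 + 5 = -3$)
$\frac{1}{g{\left(f{\left(-1 \right)} \right)} \left(-151\right) + 2} = \frac{1}{\left(-3\right) \left(-151\right) + 2} = \frac{1}{453 + 2} = \frac{1}{455}$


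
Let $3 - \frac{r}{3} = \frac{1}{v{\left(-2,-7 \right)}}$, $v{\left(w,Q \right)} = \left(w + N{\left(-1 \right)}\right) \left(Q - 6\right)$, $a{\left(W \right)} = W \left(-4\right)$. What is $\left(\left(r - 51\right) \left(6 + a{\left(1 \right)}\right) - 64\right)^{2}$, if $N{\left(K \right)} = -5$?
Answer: $\frac{181548676}{8281} \approx 21924.0$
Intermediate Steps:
$a{\left(W \right)} = - 4 W$
$v{\left(w,Q \right)} = \left(-6 + Q\right) \left(-5 + w\right)$ ($v{\left(w,Q \right)} = \left(w - 5\right) \left(Q - 6\right) = \left(-5 + w\right) \left(-6 + Q\right) = \left(-6 + Q\right) \left(-5 + w\right)$)
$r = \frac{816}{91}$ ($r = 9 - \frac{3}{30 - -12 - -35 - -14} = 9 - \frac{3}{30 + 12 + 35 + 14} = 9 - \frac{3}{91} = \frac{816}{91} \approx 8.967$)
$\left(\left(r - 51\right) \left(6 + a{\left(1 \right)}\right) - 64\right)^{2} = \left(\left(\frac{816}{91} - 51\right) \left(6 - 4\right) - 64\right)^{2} = \left(- \frac{3825 \left(6 - 4\right)}{91} - 64\right)^{2} = \left(\left(- \frac{3825}{91}\right) 2 - 64\right)^{2} = \left(- \frac{7650}{91} - 64\right)^{2} = \left(- \frac{13474}{91}\right)^{2} = \frac{181548676}{8281}$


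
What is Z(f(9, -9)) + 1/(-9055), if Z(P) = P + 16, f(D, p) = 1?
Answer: 153934/9055 ≈ 17.000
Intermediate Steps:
Z(P) = 16 + P
Z(f(9, -9)) + 1/(-9055) = (16 + 1) + 1/(-9055) = 17 - 1/9055 = 153934/9055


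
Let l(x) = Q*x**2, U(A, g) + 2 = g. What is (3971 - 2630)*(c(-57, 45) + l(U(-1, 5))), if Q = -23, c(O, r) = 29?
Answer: -238698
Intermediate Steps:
U(A, g) = -2 + g
l(x) = -23*x**2
(3971 - 2630)*(c(-57, 45) + l(U(-1, 5))) = (3971 - 2630)*(29 - 23*(-2 + 5)**2) = 1341*(29 - 23*3**2) = 1341*(29 - 23*9) = 1341*(29 - 207) = 1341*(-178) = -238698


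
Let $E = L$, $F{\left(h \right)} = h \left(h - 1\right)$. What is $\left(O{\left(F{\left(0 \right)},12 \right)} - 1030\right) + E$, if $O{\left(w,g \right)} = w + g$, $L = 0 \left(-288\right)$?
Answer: $-1018$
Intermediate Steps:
$F{\left(h \right)} = h \left(-1 + h\right)$
$L = 0$
$E = 0$
$O{\left(w,g \right)} = g + w$
$\left(O{\left(F{\left(0 \right)},12 \right)} - 1030\right) + E = \left(\left(12 + 0 \left(-1 + 0\right)\right) - 1030\right) + 0 = \left(\left(12 + 0 \left(-1\right)\right) - 1030\right) + 0 = \left(\left(12 + 0\right) - 1030\right) + 0 = \left(12 - 1030\right) + 0 = -1018 + 0 = -1018$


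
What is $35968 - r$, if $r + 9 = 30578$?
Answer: $5399$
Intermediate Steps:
$r = 30569$ ($r = -9 + 30578 = 30569$)
$35968 - r = 35968 - 30569 = 5399$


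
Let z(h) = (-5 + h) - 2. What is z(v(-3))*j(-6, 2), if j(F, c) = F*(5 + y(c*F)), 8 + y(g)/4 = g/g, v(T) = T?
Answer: -1380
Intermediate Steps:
y(g) = -28 (y(g) = -32 + 4*(g/g) = -32 + 4*1 = -32 + 4 = -28)
z(h) = -7 + h
j(F, c) = -23*F (j(F, c) = F*(5 - 28) = F*(-23) = -23*F)
z(v(-3))*j(-6, 2) = (-7 - 3)*(-23*(-6)) = -10*138 = -1380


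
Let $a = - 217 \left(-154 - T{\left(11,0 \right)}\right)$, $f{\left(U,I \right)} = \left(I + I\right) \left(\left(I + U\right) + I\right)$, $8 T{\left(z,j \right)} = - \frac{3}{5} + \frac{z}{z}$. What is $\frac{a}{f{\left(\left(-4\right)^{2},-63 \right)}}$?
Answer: $\frac{31837}{13200} \approx 2.4119$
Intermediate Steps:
$T{\left(z,j \right)} = \frac{1}{20}$ ($T{\left(z,j \right)} = \frac{- \frac{3}{5} + \frac{z}{z}}{8} = \frac{\left(-3\right) \frac{1}{5} + 1}{8} = \frac{- \frac{3}{5} + 1}{8} = \frac{1}{8} \cdot \frac{2}{5} = \frac{1}{20}$)
$f{\left(U,I \right)} = 2 I \left(U + 2 I\right)$
$a = \frac{668577}{20}$ ($a = - 217 \left(-154 - \frac{1}{20}\right) = \left(-217\right) \left(- \frac{3081}{20}\right) = \frac{668577}{20} \approx 33429.0$)
$\frac{a}{f{\left(\left(-4\right)^{2},-63 \right)}} = \frac{668577}{20 \cdot 2 \left(-63\right) \left(\left(-4\right)^{2} + 2 \left(-63\right)\right)} = \frac{668577}{20 \cdot 2 \left(-63\right) \left(16 - 126\right)} = \frac{668577}{20 \cdot 2 \left(-63\right) \left(-110\right)} = \frac{668577}{20 \cdot 13860} = \frac{668577}{20} \cdot \frac{1}{13860} = \frac{31837}{13200}$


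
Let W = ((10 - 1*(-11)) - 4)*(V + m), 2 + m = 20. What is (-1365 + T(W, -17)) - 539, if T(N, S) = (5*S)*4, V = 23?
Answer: -2244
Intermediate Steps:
m = 18 (m = -2 + 20 = 18)
W = 697 (W = ((10 - 1*(-11)) - 4)*(23 + 18) = ((10 + 11) - 4)*41 = (21 - 4)*41 = 17*41 = 697)
T(N, S) = 20*S
(-1365 + T(W, -17)) - 539 = (-1365 + 20*(-17)) - 539 = (-1365 - 340) - 539 = -1705 - 539 = -2244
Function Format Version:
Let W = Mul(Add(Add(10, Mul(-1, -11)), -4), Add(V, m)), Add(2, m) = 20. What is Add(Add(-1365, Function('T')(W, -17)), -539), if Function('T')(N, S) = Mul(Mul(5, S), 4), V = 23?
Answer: -2244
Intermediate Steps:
m = 18 (m = Add(-2, 20) = 18)
W = 697 (W = Mul(Add(Add(10, Mul(-1, -11)), -4), Add(23, 18)) = Mul(Add(Add(10, 11), -4), 41) = Mul(Add(21, -4), 41) = Mul(17, 41) = 697)
Function('T')(N, S) = Mul(20, S)
Add(Add(-1365, Function('T')(W, -17)), -539) = Add(Add(-1365, Mul(20, -17)), -539) = Add(Add(-1365, -340), -539) = Add(-1705, -539) = -2244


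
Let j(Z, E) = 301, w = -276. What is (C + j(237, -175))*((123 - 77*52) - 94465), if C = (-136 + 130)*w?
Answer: -192463122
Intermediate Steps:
C = 1656 (C = (-136 + 130)*(-276) = -6*(-276) = 1656)
(C + j(237, -175))*((123 - 77*52) - 94465) = (1656 + 301)*((123 - 77*52) - 94465) = 1957*((123 - 4004) - 94465) = 1957*(-3881 - 94465) = 1957*(-98346) = -192463122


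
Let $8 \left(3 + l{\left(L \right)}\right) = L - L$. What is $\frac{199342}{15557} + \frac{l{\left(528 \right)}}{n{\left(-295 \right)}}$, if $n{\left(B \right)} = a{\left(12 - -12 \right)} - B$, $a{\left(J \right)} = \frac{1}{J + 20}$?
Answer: $\frac{861868326}{67315139} \approx 12.803$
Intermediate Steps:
$a{\left(J \right)} = \frac{1}{20 + J}$
$l{\left(L \right)} = -3$ ($l{\left(L \right)} = -3 + \frac{L - L}{8} = -3 + \frac{1}{8} \cdot 0 = -3 + 0 = -3$)
$n{\left(B \right)} = \frac{1}{44} - B$ ($n{\left(B \right)} = \frac{1}{20 + \left(12 - -12\right)} - B = \frac{1}{20 + \left(12 + 12\right)} - B = \frac{1}{20 + 24} - B = \frac{1}{44} - B$)
$\frac{199342}{15557} + \frac{l{\left(528 \right)}}{n{\left(-295 \right)}} = \frac{199342}{15557} - \frac{3}{\frac{1}{44} - -295} = 199342 \cdot \frac{1}{15557} - \frac{3}{\frac{1}{44} + 295} = \frac{199342}{15557} - \frac{3}{\frac{12981}{44}} = \frac{199342}{15557} - \frac{44}{4327} = \frac{861868326}{67315139}$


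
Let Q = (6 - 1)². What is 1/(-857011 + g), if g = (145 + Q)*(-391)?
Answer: -1/923481 ≈ -1.0829e-6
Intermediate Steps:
Q = 25 (Q = 5² = 25)
g = -66470 (g = (145 + 25)*(-391) = 170*(-391) = -66470)
1/(-857011 + g) = 1/(-857011 - 66470) = 1/(-923481) = -1/923481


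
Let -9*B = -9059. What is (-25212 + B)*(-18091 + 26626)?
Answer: -619780405/3 ≈ -2.0659e+8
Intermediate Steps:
B = 9059/9 (B = -⅑*(-9059) = 9059/9 ≈ 1006.6)
(-25212 + B)*(-18091 + 26626) = (-25212 + 9059/9)*(-18091 + 26626) = -217849/9*8535 = -619780405/3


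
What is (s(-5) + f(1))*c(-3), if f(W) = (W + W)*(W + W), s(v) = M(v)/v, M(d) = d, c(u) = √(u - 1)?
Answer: 10*I ≈ 10.0*I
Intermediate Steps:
c(u) = √(-1 + u)
s(v) = 1 (s(v) = v/v = 1)
f(W) = 4*W² (f(W) = (2*W)*(2*W) = 4*W²)
(s(-5) + f(1))*c(-3) = (1 + 4*1²)*√(-1 - 3) = (1 + 4*1)*√(-4) = (1 + 4)*(2*I) = 5*(2*I) = 10*I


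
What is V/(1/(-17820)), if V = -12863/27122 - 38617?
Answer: 9332183750670/13561 ≈ 6.8816e+8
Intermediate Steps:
V = -1047383137/27122 (V = -12863*1/27122 - 38617 = -12863/27122 - 38617 = -1047383137/27122 ≈ -38618.)
V/(1/(-17820)) = -1047383137/(27122*(1/(-17820))) = -1047383137/(27122*(-1/17820)) = -1047383137/27122*(-17820) = 9332183750670/13561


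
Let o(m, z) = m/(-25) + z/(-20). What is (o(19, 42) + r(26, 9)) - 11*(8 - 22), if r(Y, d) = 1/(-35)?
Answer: 52889/350 ≈ 151.11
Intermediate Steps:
o(m, z) = -z/20 - m/25 (o(m, z) = m*(-1/25) + z*(-1/20) = -m/25 - z/20 = -z/20 - m/25)
r(Y, d) = -1/35
(o(19, 42) + r(26, 9)) - 11*(8 - 22) = ((-1/20*42 - 1/25*19) - 1/35) - 11*(8 - 22) = ((-21/10 - 19/25) - 1/35) - 11*(-14) = (-143/50 - 1/35) + 154 = -1011/350 + 154 = 52889/350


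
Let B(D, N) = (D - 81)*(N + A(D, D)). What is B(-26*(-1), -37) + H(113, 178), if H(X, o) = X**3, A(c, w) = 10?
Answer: 1444382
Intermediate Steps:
B(D, N) = (-81 + D)*(10 + N) (B(D, N) = (D - 81)*(N + 10) = (-81 + D)*(10 + N))
B(-26*(-1), -37) + H(113, 178) = (-810 - 81*(-37) + 10*(-26*(-1)) - 26*(-1)*(-37)) + 113**3 = (-810 + 2997 + 10*26 + 26*(-37)) + 1442897 = (-810 + 2997 + 260 - 962) + 1442897 = 1485 + 1442897 = 1444382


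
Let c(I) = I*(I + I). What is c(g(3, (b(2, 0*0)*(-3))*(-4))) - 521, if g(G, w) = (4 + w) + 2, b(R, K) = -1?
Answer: -449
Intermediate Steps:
g(G, w) = 6 + w
c(I) = 2*I² (c(I) = I*(2*I) = 2*I²)
c(g(3, (b(2, 0*0)*(-3))*(-4))) - 521 = 2*(6 - 1*(-3)*(-4))² - 521 = 2*(6 + 3*(-4))² - 521 = 2*(6 - 12)² - 521 = 2*(-6)² - 521 = 2*36 - 521 = 72 - 521 = -449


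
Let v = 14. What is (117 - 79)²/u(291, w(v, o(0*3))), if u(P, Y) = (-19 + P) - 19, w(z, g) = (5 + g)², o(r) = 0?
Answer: 1444/253 ≈ 5.7075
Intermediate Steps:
u(P, Y) = -38 + P
(117 - 79)²/u(291, w(v, o(0*3))) = (117 - 79)²/(-38 + 291) = 38²/253 = 1444*(1/253) = 1444/253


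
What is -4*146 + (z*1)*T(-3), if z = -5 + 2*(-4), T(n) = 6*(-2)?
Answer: -428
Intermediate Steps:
T(n) = -12
z = -13 (z = -5 - 8 = -13)
-4*146 + (z*1)*T(-3) = -4*146 - 13*1*(-12) = -584 - 13*(-12) = -584 + 156 = -428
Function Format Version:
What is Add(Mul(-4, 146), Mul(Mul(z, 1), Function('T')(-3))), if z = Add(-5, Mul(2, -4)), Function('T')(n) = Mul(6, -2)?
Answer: -428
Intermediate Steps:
Function('T')(n) = -12
z = -13 (z = Add(-5, -8) = -13)
Add(Mul(-4, 146), Mul(Mul(z, 1), Function('T')(-3))) = Add(Mul(-4, 146), Mul(Mul(-13, 1), -12)) = Add(-584, Mul(-13, -12)) = Add(-584, 156) = -428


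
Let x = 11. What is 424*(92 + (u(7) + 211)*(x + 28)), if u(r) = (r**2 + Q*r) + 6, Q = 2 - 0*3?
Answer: 4669088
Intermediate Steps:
Q = 2 (Q = 2 - 1*0 = 2 + 0 = 2)
u(r) = 6 + r**2 + 2*r (u(r) = (r**2 + 2*r) + 6 = 6 + r**2 + 2*r)
424*(92 + (u(7) + 211)*(x + 28)) = 424*(92 + ((6 + 7**2 + 2*7) + 211)*(11 + 28)) = 424*(92 + ((6 + 49 + 14) + 211)*39) = 424*(92 + (69 + 211)*39) = 424*(92 + 280*39) = 424*(92 + 10920) = 424*11012 = 4669088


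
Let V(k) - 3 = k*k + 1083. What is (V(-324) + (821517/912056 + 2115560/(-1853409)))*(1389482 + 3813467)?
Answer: 932827128721065298149809/1690412798904 ≈ 5.5183e+11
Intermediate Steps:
V(k) = 1086 + k² (V(k) = 3 + (k*k + 1083) = 3 + (k² + 1083) = 3 + (1083 + k²) = 1086 + k²)
(V(-324) + (821517/912056 + 2115560/(-1853409)))*(1389482 + 3813467) = ((1086 + (-324)²) + (821517/912056 + 2115560/(-1853409)))*(1389482 + 3813467) = ((1086 + 104976) + (821517*(1/912056) + 2115560*(-1/1853409)))*5202949 = (106062 + (821517/912056 - 2115560/1853409))*5202949 = (106062 - 406902189907/1690412798904)*5202949 = (179288155375166141/1690412798904)*5202949 = 932827128721065298149809/1690412798904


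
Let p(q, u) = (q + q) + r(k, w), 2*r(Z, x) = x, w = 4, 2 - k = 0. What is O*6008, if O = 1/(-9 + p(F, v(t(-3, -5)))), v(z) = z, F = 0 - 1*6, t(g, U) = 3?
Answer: -6008/19 ≈ -316.21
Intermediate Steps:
k = 2 (k = 2 - 1*0 = 2 + 0 = 2)
r(Z, x) = x/2
F = -6 (F = 0 - 6 = -6)
p(q, u) = 2 + 2*q (p(q, u) = (q + q) + (½)*4 = 2*q + 2 = 2 + 2*q)
O = -1/19 (O = 1/(-9 + (2 + 2*(-6))) = 1/(-9 + (2 - 12)) = 1/(-9 - 10) = 1/(-19) = -1/19 ≈ -0.052632)
O*6008 = -1/19*6008 = -6008/19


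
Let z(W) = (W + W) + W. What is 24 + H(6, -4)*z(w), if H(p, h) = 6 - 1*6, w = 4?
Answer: 24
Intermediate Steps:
z(W) = 3*W (z(W) = 2*W + W = 3*W)
H(p, h) = 0 (H(p, h) = 6 - 6 = 0)
24 + H(6, -4)*z(w) = 24 + 0*(3*4) = 24 + 0*12 = 24 + 0 = 24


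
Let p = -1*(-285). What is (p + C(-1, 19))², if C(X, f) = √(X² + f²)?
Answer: (285 + √362)² ≈ 92432.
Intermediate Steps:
p = 285
(p + C(-1, 19))² = (285 + √((-1)² + 19²))² = (285 + √(1 + 361))² = (285 + √362)²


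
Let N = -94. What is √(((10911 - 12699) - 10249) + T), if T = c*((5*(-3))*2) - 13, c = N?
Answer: I*√9230 ≈ 96.073*I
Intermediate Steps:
c = -94
T = 2807 (T = -94*5*(-3)*2 - 13 = -(-1410)*2 - 13 = -94*(-30) - 13 = 2820 - 13 = 2807)
√(((10911 - 12699) - 10249) + T) = √(((10911 - 12699) - 10249) + 2807) = √((-1788 - 10249) + 2807) = √(-12037 + 2807) = √(-9230) = I*√9230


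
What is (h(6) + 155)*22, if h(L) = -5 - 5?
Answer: 3190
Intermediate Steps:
h(L) = -10
(h(6) + 155)*22 = (-10 + 155)*22 = 145*22 = 3190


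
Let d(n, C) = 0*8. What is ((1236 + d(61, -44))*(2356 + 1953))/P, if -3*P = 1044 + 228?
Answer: -1331481/106 ≈ -12561.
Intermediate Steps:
P = -424 (P = -(1044 + 228)/3 = -1/3*1272 = -424)
d(n, C) = 0
((1236 + d(61, -44))*(2356 + 1953))/P = ((1236 + 0)*(2356 + 1953))/(-424) = (1236*4309)*(-1/424) = 5325924*(-1/424) = -1331481/106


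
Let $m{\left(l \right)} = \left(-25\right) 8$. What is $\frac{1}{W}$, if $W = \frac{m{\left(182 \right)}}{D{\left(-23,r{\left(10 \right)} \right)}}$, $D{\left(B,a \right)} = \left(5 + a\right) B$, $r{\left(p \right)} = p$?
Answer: $\frac{69}{40} \approx 1.725$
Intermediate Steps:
$m{\left(l \right)} = -200$
$D{\left(B,a \right)} = B \left(5 + a\right)$
$W = \frac{40}{69}$ ($W = - \frac{200}{\left(-23\right) \left(5 + 10\right)} = - \frac{200}{\left(-23\right) 15} = - \frac{200}{-345} = \left(-200\right) \left(- \frac{1}{345}\right) = \frac{40}{69} \approx 0.57971$)
$\frac{1}{W} = \frac{1}{\frac{40}{69}} = \frac{69}{40}$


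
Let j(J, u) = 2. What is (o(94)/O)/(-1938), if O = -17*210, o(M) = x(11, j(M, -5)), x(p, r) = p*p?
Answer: 121/6918660 ≈ 1.7489e-5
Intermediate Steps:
x(p, r) = p²
o(M) = 121 (o(M) = 11² = 121)
O = -3570
(o(94)/O)/(-1938) = (121/(-3570))/(-1938) = (121*(-1/3570))*(-1/1938) = -121/3570*(-1/1938) = 121/6918660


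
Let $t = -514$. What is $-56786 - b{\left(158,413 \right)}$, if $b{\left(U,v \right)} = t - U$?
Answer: $-56114$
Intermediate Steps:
$b{\left(U,v \right)} = -514 - U$
$-56786 - b{\left(158,413 \right)} = -56786 - \left(-514 - 158\right) = -56786 - -672 = -56786 + 672 = -56114$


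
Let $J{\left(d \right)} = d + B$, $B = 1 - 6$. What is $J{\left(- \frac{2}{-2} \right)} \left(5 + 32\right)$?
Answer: $-148$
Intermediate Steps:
$B = -5$ ($B = 1 - 6 = -5$)
$J{\left(d \right)} = -5 + d$ ($J{\left(d \right)} = d - 5 = -5 + d$)
$J{\left(- \frac{2}{-2} \right)} \left(5 + 32\right) = \left(-5 - \frac{2}{-2}\right) \left(5 + 32\right) = \left(-5 - -1\right) 37 = \left(-5 + 1\right) 37 = \left(-4\right) 37 = -148$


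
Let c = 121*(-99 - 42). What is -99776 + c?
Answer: -116837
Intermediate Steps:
c = -17061 (c = 121*(-141) = -17061)
-99776 + c = -99776 - 17061 = -116837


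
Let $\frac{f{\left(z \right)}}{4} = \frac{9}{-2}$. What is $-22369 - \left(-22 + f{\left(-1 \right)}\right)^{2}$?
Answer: $-23969$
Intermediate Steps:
$f{\left(z \right)} = -18$ ($f{\left(z \right)} = 4 \frac{9}{-2} = 4 \cdot 9 \left(- \frac{1}{2}\right) = 4 \left(- \frac{9}{2}\right) = -18$)
$-22369 - \left(-22 + f{\left(-1 \right)}\right)^{2} = -22369 - \left(-22 - 18\right)^{2} = -22369 - \left(-40\right)^{2} = -22369 - 1600 = -23969$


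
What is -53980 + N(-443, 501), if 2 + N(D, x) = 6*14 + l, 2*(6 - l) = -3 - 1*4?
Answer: -107777/2 ≈ -53889.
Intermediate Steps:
l = 19/2 (l = 6 - (-3 - 1*4)/2 = 6 - (-3 - 4)/2 = 6 - 1/2*(-7) = 6 + 7/2 = 19/2 ≈ 9.5000)
N(D, x) = 183/2 (N(D, x) = -2 + (6*14 + 19/2) = -2 + (84 + 19/2) = -2 + 187/2 = 183/2)
-53980 + N(-443, 501) = -53980 + 183/2 = -107777/2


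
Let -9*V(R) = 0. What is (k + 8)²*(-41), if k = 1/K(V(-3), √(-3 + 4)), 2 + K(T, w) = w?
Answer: -2009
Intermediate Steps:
V(R) = 0 (V(R) = -⅑*0 = 0)
K(T, w) = -2 + w
k = -1 (k = 1/(-2 + √(-3 + 4)) = 1/(-2 + √1) = 1/(-2 + 1) = 1/(-1) = -1)
(k + 8)²*(-41) = (-1 + 8)²*(-41) = 7²*(-41) = 49*(-41) = -2009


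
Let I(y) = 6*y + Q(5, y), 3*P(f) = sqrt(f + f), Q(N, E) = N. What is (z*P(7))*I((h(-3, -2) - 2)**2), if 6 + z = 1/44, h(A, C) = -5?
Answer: -78637*sqrt(14)/132 ≈ -2229.0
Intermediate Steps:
P(f) = sqrt(2)*sqrt(f)/3 (P(f) = sqrt(f + f)/3 = sqrt(2*f)/3 = (sqrt(2)*sqrt(f))/3 = sqrt(2)*sqrt(f)/3)
I(y) = 5 + 6*y (I(y) = 6*y + 5 = 5 + 6*y)
z = -263/44 (z = -6 + 1/44 = -263/44 ≈ -5.9773)
(z*P(7))*I((h(-3, -2) - 2)**2) = (-263*sqrt(2)*sqrt(7)/132)*(5 + 6*(-5 - 2)**2) = (-263*sqrt(14)/132)*(5 + 6*(-7)**2) = (-263*sqrt(14)/132)*(5 + 6*49) = (-263*sqrt(14)/132)*(5 + 294) = -263*sqrt(14)/132*299 = -78637*sqrt(14)/132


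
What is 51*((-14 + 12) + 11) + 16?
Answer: 475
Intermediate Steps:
51*((-14 + 12) + 11) + 16 = 51*(-2 + 11) + 16 = 51*9 + 16 = 459 + 16 = 475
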